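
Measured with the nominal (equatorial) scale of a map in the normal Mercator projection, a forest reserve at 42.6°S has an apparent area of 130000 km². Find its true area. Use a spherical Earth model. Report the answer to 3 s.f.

Mercator is conformal, so the point scale is isotropic: h = k = sec φ = 1/cos φ.
Areal scale = k² = sec²φ = 1/cos²(42.6°) = 1/0.7361² = 1.846.
True area = apparent / (areal scale) = 130000 / 1.846 ≈ 70400 km².

70400 km²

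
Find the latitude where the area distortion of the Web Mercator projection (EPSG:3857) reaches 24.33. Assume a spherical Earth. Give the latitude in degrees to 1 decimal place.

78.3°

Mercator areal scale is sec²φ.
sec²φ = 24.33  ⇒  cos²φ = 0.04110  ⇒  cos φ = 0.2027.
φ = arccos(0.2027) ≈ 78.3°.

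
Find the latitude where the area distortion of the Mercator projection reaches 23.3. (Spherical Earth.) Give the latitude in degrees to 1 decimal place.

78.0°

Mercator areal scale is sec²φ.
sec²φ = 23.3  ⇒  cos²φ = 0.04292  ⇒  cos φ = 0.2072.
φ = arccos(0.2072) ≈ 78.0°.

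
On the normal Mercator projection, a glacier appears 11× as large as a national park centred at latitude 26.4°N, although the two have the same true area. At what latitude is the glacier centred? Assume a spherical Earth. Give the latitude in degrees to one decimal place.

74.3°

For equal true areas on Mercator, apparent areas scale as sec²φ, so the ratio is cos²φ₂ / cos²φ₁.
cos²φ₂ / cos²φ₁ = 11  ⇒  cos φ₁ = cos 26.4° / √11 = 0.8957/3.317 = 0.2701.
φ₁ = arccos(0.2701) ≈ 74.3°.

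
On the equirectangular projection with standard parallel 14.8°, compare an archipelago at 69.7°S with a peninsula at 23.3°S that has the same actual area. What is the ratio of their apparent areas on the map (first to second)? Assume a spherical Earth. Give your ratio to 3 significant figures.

The equidistant cylindrical projection with φ₀ = 14.8° has h = 1 (meridians true) and k = cos φ₀ / cos φ along parallels.
Areal scale at 69.7°: h·k = 1.000 × 2.787 = 2.787.
Areal scale at 23.3°: h·k = 1.000 × 1.053 = 1.053.
Ratio = 2.787/1.053 ≈ 2.65.

2.65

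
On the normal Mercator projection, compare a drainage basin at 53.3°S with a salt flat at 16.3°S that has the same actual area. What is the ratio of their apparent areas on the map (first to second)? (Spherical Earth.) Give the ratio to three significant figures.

2.58

On Mercator, area is exaggerated by sec²φ = 1/cos²φ.
At 53.3°: sec²(53.3°) = 1/0.5976² = 2.800.
At 16.3°: sec²(16.3°) = 1/0.9598² = 1.086.
Ratio = 2.800/1.086 = cos²(16.3°)/cos²(53.3°) ≈ 2.58.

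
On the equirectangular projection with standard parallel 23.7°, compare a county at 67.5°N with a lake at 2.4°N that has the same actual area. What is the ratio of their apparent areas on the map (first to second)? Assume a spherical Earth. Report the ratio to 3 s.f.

2.61

In the equirectangular projection with standard parallel φ₀ = 23.7° (x = Rλ cos φ₀, y = Rφ), meridians are true-scale (h = 1) and the parallel scale is k = cos φ₀ / cos φ.
Areal scale at 67.5°: h·k = 1.000 × 2.393 = 2.393.
Areal scale at 2.4°: h·k = 1.000 × 0.9165 = 0.9165.
Ratio = 2.393/0.9165 ≈ 2.61.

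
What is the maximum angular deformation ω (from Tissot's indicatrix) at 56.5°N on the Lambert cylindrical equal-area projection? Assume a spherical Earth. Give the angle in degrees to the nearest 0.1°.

64.4°

The Lambert cylindrical equal-area projection is the cylindrical equal-area projection with its standard parallel at the equator (φ₀ = 0). A cylindrical equal-area projection with standard parallel φ₀ has meridian scale h = cos φ / cos φ₀ and parallel scale k = cos φ₀ / cos φ (so areas are preserved, h·k = 1).
At 56.5°: h = 0.5519, k = 1.812; principal scales a = 1.812, b = 0.5519.
sin(ω/2) = (a − b)/(a + b) = 1.260/2.364 = 0.5330, so ω = 2 arcsin(0.5330) ≈ 64.4°.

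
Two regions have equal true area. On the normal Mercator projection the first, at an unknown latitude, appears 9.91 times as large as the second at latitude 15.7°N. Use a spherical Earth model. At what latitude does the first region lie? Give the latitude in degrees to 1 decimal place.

72.2°

On Mercator, (apparent₁)/(apparent₂) = sec²φ₁ / sec²φ₂ when true areas are equal.
cos²φ₂ / cos²φ₁ = 9.91  ⇒  cos φ₁ = cos 15.7° / √9.91 = 0.9627/3.148 = 0.3058.
φ₁ = arccos(0.3058) ≈ 72.2°.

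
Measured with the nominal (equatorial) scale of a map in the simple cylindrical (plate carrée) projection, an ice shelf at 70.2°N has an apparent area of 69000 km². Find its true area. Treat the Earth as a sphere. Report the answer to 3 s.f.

23400 km²

Plate carrée maps x = Rλ, y = Rφ. The meridian scale is h = 1 and the parallel scale is k = 1/cos φ = sec φ.
Areal scale = h·k = 1 × sec φ; at 70.2°, h = 1.000, k = 2.952, so h·k = 2.952.
True area = apparent / (areal scale) = 69000 / 2.952 ≈ 23400 km².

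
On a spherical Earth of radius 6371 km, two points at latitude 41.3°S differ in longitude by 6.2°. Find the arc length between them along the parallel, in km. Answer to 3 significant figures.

518 km

Arc length along a parallel = R cos φ · Δλ (with Δλ in radians).
= 6371 × cos 41.3° × (6.2° × π/180) = 6371 × 0.7513 × 0.1082 ≈ 518 km.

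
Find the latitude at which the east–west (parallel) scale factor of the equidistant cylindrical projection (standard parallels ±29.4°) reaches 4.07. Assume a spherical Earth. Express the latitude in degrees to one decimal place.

The equidistant cylindrical projection with φ₀ = 29.4° has h = 1 (meridians true) and k = cos φ₀ / cos φ along parallels.
k = cos φ₀ / cos φ = 4.07  ⇒  cos φ = cos 29.4° / 4.07 = 0.2141.
φ = arccos(0.2141) ≈ 77.6°.

77.6°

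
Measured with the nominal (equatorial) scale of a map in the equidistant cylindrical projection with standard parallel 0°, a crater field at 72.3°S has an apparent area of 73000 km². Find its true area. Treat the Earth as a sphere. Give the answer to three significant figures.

22200 km²

Plate carrée maps x = Rλ, y = Rφ. The meridian scale is h = 1 and the parallel scale is k = 1/cos φ = sec φ.
Areal scale = h·k = 1 × sec φ; at 72.3°, h = 1.000, k = 3.289, so h·k = 3.289.
True area = apparent / (areal scale) = 73000 / 3.289 ≈ 22200 km².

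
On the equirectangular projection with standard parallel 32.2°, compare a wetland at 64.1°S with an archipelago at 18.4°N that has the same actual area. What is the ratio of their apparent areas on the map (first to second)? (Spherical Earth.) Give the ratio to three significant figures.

2.17

In the equirectangular projection with standard parallel φ₀ = 32.2° (x = Rλ cos φ₀, y = Rφ), meridians are true-scale (h = 1) and the parallel scale is k = cos φ₀ / cos φ.
Areal scale at 64.1°: h·k = 1.000 × 1.937 = 1.937.
Areal scale at 18.4°: h·k = 1.000 × 0.8918 = 0.8918.
Ratio = 1.937/0.8918 ≈ 2.17.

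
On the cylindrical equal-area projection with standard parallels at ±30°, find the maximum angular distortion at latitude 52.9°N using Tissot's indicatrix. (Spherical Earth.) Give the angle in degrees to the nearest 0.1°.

Cylindrical equal-area (φ₀ = 30°): h = cos φ / cos 30° along meridians, k = cos 30° / cos φ along parallels; h·k = 1.
At 52.9°: h = 0.6965, k = 1.436; principal scales a = 1.436, b = 0.6965.
sin(ω/2) = (a − b)/(a + b) = 0.7392/2.132 = 0.3467, so ω = 2 arcsin(0.3467) ≈ 40.6°.

40.6°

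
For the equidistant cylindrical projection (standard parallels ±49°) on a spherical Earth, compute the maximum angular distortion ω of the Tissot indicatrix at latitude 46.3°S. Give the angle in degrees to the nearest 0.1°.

With standard parallel φ₀ = 49°, the equirectangular projection gives x = Rλ cos φ₀, y = Rφ, so h = 1 and k = cos 49° / cos φ.
At 46.3°: h = 1.000, k = 0.9496; principal scales a = 1.000, b = 0.9496.
sin(ω/2) = (a − b)/(a + b) = 0.05040/1.950 = 0.02585, so ω = 2 arcsin(0.02585) ≈ 3.0°.

3.0°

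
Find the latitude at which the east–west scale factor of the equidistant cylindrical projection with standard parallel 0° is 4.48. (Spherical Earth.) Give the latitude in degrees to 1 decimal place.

77.1°

Plate carrée: h = 1, k = sec φ along parallels.
sec φ = 4.48  ⇒  cos φ = 0.2232  ⇒  φ ≈ 77.1°.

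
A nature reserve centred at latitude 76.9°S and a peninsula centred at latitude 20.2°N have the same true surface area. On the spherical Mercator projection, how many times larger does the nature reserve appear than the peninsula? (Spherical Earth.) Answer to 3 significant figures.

On Mercator, area is exaggerated by sec²φ = 1/cos²φ.
At 76.9°: sec²(76.9°) = 1/0.2267² = 19.47.
At 20.2°: sec²(20.2°) = 1/0.9385² = 1.135.
Ratio = 19.47/1.135 = cos²(20.2°)/cos²(76.9°) ≈ 17.1.

17.1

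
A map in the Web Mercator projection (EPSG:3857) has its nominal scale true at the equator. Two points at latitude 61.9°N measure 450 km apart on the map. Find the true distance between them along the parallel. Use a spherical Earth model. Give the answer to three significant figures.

Mercator is conformal, so the point scale is isotropic: h = k = sec φ = 1/cos φ.
Along the parallel at 61.9°, map distances are exaggerated by k = sec 61.9° = 2.123.
True distance = 450 / 2.123 = 450 × cos 61.9° ≈ 212 km.

212 km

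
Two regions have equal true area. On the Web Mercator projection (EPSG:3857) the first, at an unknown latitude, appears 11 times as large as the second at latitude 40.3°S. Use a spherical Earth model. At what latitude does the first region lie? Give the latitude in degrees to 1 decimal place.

On Mercator, (apparent₁)/(apparent₂) = sec²φ₁ / sec²φ₂ when true areas are equal.
cos²φ₂ / cos²φ₁ = 11  ⇒  cos φ₁ = cos 40.3° / √11 = 0.7627/3.317 = 0.2300.
φ₁ = arccos(0.2300) ≈ 76.7°.

76.7°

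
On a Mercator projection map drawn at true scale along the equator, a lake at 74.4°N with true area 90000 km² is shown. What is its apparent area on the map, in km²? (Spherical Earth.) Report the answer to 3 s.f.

1240000 km²

Mercator is conformal, so the point scale is isotropic: h = k = sec φ = 1/cos φ.
Areal scale = k² = sec²φ = 1/cos²(74.4°) = 1/0.2689² = 13.83.
Apparent area = 90000 × 13.83 ≈ 1240000 km².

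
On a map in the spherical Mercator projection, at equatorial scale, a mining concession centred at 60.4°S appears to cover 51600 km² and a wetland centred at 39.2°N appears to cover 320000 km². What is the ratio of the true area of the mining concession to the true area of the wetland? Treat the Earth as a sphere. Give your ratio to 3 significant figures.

Since Mercator area scale is 1/cos²φ, the true area equals the apparent area multiplied by cos²φ.
True area of mining concession: 51600 × cos²(60.4°) = 51600 × 0.2440 = 12590 km².
True area of wetland: 320000 × cos²(39.2°) = 320000 × 0.6005 = 192200 km².
Ratio = 12590 / 192200 ≈ 0.0655.

0.0655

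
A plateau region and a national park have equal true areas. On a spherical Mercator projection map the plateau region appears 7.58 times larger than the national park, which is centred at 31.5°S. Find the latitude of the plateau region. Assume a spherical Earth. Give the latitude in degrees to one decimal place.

72.0°

For equal true areas on Mercator, apparent areas scale as sec²φ, so the ratio is cos²φ₂ / cos²φ₁.
cos²φ₂ / cos²φ₁ = 7.58  ⇒  cos φ₁ = cos 31.5° / √7.58 = 0.8526/2.753 = 0.3097.
φ₁ = arccos(0.3097) ≈ 72.0°.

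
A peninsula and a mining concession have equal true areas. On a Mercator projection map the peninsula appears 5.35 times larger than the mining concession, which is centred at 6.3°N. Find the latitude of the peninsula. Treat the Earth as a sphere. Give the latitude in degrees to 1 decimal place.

64.5°

For equal true areas on Mercator, apparent areas scale as sec²φ, so the ratio is cos²φ₂ / cos²φ₁.
cos²φ₂ / cos²φ₁ = 5.35  ⇒  cos φ₁ = cos 6.3° / √5.35 = 0.9940/2.313 = 0.4297.
φ₁ = arccos(0.4297) ≈ 64.5°.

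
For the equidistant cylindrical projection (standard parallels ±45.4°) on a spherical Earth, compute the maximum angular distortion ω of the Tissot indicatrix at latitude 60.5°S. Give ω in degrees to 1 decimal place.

20.2°

In the equirectangular projection with standard parallel φ₀ = 45.4° (x = Rλ cos φ₀, y = Rφ), meridians are true-scale (h = 1) and the parallel scale is k = cos φ₀ / cos φ.
At 60.5°: h = 1.000, k = 1.426; principal scales a = 1.426, b = 1.000.
sin(ω/2) = (a − b)/(a + b) = 0.4259/2.426 = 0.1756, so ω = 2 arcsin(0.1756) ≈ 20.2°.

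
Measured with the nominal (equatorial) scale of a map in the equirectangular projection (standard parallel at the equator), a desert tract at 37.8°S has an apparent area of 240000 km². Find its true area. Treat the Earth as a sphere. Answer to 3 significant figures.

190000 km²

For the equirectangular projection with φ₀ = 0 (plate carrée), h = 1 along meridians and k = sec φ along parallels.
Areal scale = h·k = 1 × sec φ; at 37.8°, h = 1.000, k = 1.266, so h·k = 1.266.
True area = apparent / (areal scale) = 240000 / 1.266 ≈ 190000 km².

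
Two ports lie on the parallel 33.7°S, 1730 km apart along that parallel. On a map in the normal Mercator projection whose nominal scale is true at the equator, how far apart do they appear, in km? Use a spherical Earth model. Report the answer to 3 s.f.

Mercator is conformal, so the point scale is isotropic: h = k = sec φ = 1/cos φ.
Along the parallel, k = sec 33.7° = 1/0.8320 = 1.202.
Map distance = 1730 × 1.202 ≈ 2080 km.

2080 km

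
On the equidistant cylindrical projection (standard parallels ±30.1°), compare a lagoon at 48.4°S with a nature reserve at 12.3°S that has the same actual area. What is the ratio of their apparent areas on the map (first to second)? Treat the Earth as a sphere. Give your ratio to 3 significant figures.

1.47

The equidistant cylindrical projection with φ₀ = 30.1° has h = 1 (meridians true) and k = cos φ₀ / cos φ along parallels.
Areal scale at 48.4°: h·k = 1.000 × 1.303 = 1.303.
Areal scale at 12.3°: h·k = 1.000 × 0.8855 = 0.8855.
Ratio = 1.303/0.8855 ≈ 1.47.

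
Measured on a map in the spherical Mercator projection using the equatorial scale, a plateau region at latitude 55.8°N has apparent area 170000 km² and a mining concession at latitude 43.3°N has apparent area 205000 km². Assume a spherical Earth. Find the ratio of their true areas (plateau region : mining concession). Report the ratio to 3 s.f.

0.495

On Mercator the areal scale is sec²φ, so true area = apparent × cos²φ.
True area of plateau region: 170000 × cos²(55.8°) = 170000 × 0.3159 = 53710 km².
True area of mining concession: 205000 × cos²(43.3°) = 205000 × 0.5297 = 108600 km².
Ratio = 53710 / 108600 ≈ 0.495.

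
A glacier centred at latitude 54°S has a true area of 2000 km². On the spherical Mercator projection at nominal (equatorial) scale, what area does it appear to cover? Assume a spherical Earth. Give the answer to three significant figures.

5790 km²

Mercator is conformal, so the point scale is isotropic: h = k = sec φ = 1/cos φ.
Areal scale = k² = sec²φ = 1/cos²(54°) = 1/0.5878² = 2.894.
Apparent area = 2000 × 2.894 ≈ 5790 km².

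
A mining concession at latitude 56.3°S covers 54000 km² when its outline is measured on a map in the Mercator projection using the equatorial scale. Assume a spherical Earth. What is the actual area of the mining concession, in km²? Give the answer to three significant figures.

16600 km²

The Mercator projection is conformal; its linear scale factor is the same in every direction and equals sec φ = 1/cos φ.
Areal scale = k² = sec²φ = 1/cos²(56.3°) = 1/0.5548² = 3.248.
True area = apparent / (areal scale) = 54000 / 3.248 ≈ 16600 km².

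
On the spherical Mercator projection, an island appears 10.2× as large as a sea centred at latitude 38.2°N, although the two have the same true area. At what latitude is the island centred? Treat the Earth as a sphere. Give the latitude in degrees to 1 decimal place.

75.8°

On Mercator, (apparent₁)/(apparent₂) = sec²φ₁ / sec²φ₂ when true areas are equal.
cos²φ₂ / cos²φ₁ = 10.2  ⇒  cos φ₁ = cos 38.2° / √10.2 = 0.7859/3.194 = 0.2461.
φ₁ = arccos(0.2461) ≈ 75.8°.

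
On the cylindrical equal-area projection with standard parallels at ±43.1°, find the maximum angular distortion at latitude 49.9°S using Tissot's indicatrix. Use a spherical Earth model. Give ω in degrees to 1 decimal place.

14.3°

For cylindrical equal-area with standard parallel φ₀, h = cos φ / cos φ₀ and k = cos φ₀ / cos φ, so h·k = 1.
At 49.9°: h = 0.8822, k = 1.134; principal scales a = 1.134, b = 0.8822.
sin(ω/2) = (a − b)/(a + b) = 0.2514/2.016 = 0.1247, so ω = 2 arcsin(0.1247) ≈ 14.3°.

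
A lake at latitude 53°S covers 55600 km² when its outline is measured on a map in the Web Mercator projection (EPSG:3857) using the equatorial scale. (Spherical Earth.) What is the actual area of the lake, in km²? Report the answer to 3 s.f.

20100 km²

Mercator is conformal, so the point scale is isotropic: h = k = sec φ = 1/cos φ.
Areal scale = k² = sec²φ = 1/cos²(53°) = 1/0.6018² = 2.761.
True area = apparent / (areal scale) = 55600 / 2.761 ≈ 20100 km².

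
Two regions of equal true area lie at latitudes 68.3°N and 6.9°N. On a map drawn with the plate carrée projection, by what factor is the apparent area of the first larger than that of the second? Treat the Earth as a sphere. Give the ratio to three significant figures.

2.68

In the plate carrée (x = Rλ, y = Rφ), meridians are true-scale (h = 1) and parallels are stretched by k = sec φ.
Areal scale at 68.3°: h·k = 1.000 × 2.705 = 2.705.
Areal scale at 6.9°: h·k = 1.000 × 1.007 = 1.007.
Ratio = 2.705/1.007 ≈ 2.68.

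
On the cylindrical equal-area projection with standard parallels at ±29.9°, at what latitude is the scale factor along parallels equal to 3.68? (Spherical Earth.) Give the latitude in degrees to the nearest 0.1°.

76.4°

For cylindrical equal-area with standard parallel φ₀, h = cos φ / cos φ₀ and k = cos φ₀ / cos φ, so h·k = 1.
k = cos φ₀ / cos φ = 3.68  ⇒  cos φ = cos 29.9° / 3.68 = 0.2356.
φ = arccos(0.2356) ≈ 76.4°.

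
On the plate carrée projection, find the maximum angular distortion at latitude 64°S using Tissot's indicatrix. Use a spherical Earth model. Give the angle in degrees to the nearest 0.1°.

For the equirectangular projection with φ₀ = 0 (plate carrée), h = 1 along meridians and k = sec φ along parallels.
At 64°: h = 1.000, k = 2.281; principal scales a = 2.281, b = 1.000.
sin(ω/2) = (a − b)/(a + b) = 1.281/3.281 = 0.3905, so ω = 2 arcsin(0.3905) ≈ 46.0°.

46.0°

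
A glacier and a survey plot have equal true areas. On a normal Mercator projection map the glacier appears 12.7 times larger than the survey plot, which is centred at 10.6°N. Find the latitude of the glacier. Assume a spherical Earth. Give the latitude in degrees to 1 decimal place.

Mercator areal scale is sec²φ, so apparent-area ratio = sec²φ₁ / sec²φ₂ = cos²φ₂ / cos²φ₁.
cos²φ₂ / cos²φ₁ = 12.7  ⇒  cos φ₁ = cos 10.6° / √12.7 = 0.9829/3.564 = 0.2758.
φ₁ = arccos(0.2758) ≈ 74.0°.

74.0°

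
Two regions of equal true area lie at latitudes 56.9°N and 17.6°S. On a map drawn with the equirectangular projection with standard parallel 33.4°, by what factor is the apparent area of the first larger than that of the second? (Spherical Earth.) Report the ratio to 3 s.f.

The equidistant cylindrical projection with φ₀ = 33.4° has h = 1 (meridians true) and k = cos φ₀ / cos φ along parallels.
Areal scale at 56.9°: h·k = 1.000 × 1.529 = 1.529.
Areal scale at 17.6°: h·k = 1.000 × 0.8758 = 0.8758.
Ratio = 1.529/0.8758 ≈ 1.75.

1.75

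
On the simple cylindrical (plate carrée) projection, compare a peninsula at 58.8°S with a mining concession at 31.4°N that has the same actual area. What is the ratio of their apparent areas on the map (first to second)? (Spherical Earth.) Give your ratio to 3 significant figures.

1.65

For the equirectangular projection with φ₀ = 0 (plate carrée), h = 1 along meridians and k = sec φ along parallels.
Areal scale at 58.8°: h·k = 1.000 × 1.930 = 1.930.
Areal scale at 31.4°: h·k = 1.000 × 1.172 = 1.172.
Ratio = 1.930/1.172 ≈ 1.65.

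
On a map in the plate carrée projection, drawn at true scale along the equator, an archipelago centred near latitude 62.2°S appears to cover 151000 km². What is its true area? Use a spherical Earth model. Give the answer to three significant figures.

70400 km²

For the equirectangular projection with φ₀ = 0 (plate carrée), h = 1 along meridians and k = sec φ along parallels.
Areal scale = h·k = 1 × sec φ; at 62.2°, h = 1.000, k = 2.144, so h·k = 2.144.
True area = apparent / (areal scale) = 151000 / 2.144 ≈ 70400 km².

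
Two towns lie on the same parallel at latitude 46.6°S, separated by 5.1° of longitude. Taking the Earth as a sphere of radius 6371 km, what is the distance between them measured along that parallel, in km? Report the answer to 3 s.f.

Arc length along a parallel = R cos φ · Δλ (with Δλ in radians).
= 6371 × cos 46.6° × (5.1° × π/180) = 6371 × 0.6871 × 0.08901 ≈ 390 km.

390 km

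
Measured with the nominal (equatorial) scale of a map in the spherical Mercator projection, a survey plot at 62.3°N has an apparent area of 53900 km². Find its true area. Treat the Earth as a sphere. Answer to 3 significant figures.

11600 km²

Mercator is conformal, so the point scale is isotropic: h = k = sec φ = 1/cos φ.
Areal scale = k² = sec²φ = 1/cos²(62.3°) = 1/0.4648² = 4.628.
True area = apparent / (areal scale) = 53900 / 4.628 ≈ 11600 km².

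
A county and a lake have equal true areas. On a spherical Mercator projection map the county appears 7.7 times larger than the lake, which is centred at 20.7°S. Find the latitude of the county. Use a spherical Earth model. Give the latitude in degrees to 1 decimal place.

Mercator areal scale is sec²φ, so apparent-area ratio = sec²φ₁ / sec²φ₂ = cos²φ₂ / cos²φ₁.
cos²φ₂ / cos²φ₁ = 7.7  ⇒  cos φ₁ = cos 20.7° / √7.7 = 0.9354/2.775 = 0.3371.
φ₁ = arccos(0.3371) ≈ 70.3°.

70.3°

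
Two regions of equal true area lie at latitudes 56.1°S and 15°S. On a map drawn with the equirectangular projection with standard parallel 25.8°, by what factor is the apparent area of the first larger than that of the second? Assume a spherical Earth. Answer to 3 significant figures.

1.73

The equidistant cylindrical projection with φ₀ = 25.8° has h = 1 (meridians true) and k = cos φ₀ / cos φ along parallels.
Areal scale at 56.1°: h·k = 1.000 × 1.614 = 1.614.
Areal scale at 15°: h·k = 1.000 × 0.9321 = 0.9321.
Ratio = 1.614/0.9321 ≈ 1.73.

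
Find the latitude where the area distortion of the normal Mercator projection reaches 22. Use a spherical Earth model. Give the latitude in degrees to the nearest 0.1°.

Mercator areal scale is sec²φ.
sec²φ = 22  ⇒  cos²φ = 0.04545  ⇒  cos φ = 0.2132.
φ = arccos(0.2132) ≈ 77.7°.

77.7°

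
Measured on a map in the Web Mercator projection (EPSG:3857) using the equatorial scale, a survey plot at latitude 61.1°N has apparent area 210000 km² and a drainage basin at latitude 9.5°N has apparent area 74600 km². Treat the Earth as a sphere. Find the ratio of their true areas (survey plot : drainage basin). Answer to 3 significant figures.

Mercator's areal exaggeration is sec²φ; hence true area = (apparent area) · cos²φ.
True area of survey plot: 210000 × cos²(61.1°) = 210000 × 0.2336 = 49050 km².
True area of drainage basin: 74600 × cos²(9.5°) = 74600 × 0.9728 = 72570 km².
Ratio = 49050 / 72570 ≈ 0.676.

0.676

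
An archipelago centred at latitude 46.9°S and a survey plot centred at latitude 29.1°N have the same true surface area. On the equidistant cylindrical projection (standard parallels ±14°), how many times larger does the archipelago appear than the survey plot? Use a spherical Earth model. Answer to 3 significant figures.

1.28

The equidistant cylindrical projection with φ₀ = 14° has h = 1 (meridians true) and k = cos φ₀ / cos φ along parallels.
Areal scale at 46.9°: h·k = 1.000 × 1.420 = 1.420.
Areal scale at 29.1°: h·k = 1.000 × 1.110 = 1.110.
Ratio = 1.420/1.110 ≈ 1.28.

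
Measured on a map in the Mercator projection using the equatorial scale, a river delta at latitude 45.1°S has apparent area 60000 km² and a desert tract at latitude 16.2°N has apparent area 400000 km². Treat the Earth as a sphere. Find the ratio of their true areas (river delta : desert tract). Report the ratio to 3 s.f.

0.0810

Mercator's areal exaggeration is sec²φ; hence true area = (apparent area) · cos²φ.
True area of river delta: 60000 × cos²(45.1°) = 60000 × 0.4983 = 29900 km².
True area of desert tract: 400000 × cos²(16.2°) = 400000 × 0.9222 = 368900 km².
Ratio = 29900 / 368900 ≈ 0.0810.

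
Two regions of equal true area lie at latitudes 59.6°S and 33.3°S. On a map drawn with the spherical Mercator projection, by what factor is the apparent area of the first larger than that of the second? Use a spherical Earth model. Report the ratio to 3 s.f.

On Mercator, area is exaggerated by sec²φ = 1/cos²φ.
At 59.6°: sec²(59.6°) = 1/0.5060² = 3.905.
At 33.3°: sec²(33.3°) = 1/0.8358² = 1.431.
Ratio = 3.905/1.431 = cos²(33.3°)/cos²(59.6°) ≈ 2.73.

2.73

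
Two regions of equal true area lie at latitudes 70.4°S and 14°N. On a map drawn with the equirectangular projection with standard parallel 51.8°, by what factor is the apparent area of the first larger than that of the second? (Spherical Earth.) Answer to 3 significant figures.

In the equirectangular projection with standard parallel φ₀ = 51.8° (x = Rλ cos φ₀, y = Rφ), meridians are true-scale (h = 1) and the parallel scale is k = cos φ₀ / cos φ.
Areal scale at 70.4°: h·k = 1.000 × 1.844 = 1.844.
Areal scale at 14°: h·k = 1.000 × 0.6373 = 0.6373.
Ratio = 1.844/0.6373 ≈ 2.89.

2.89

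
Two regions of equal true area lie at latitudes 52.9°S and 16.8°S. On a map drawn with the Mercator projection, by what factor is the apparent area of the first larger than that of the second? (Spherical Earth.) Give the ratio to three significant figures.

2.52

Mercator areal scale is sec²φ.
At 52.9°: sec²(52.9°) = 1/0.6032² = 2.748.
At 16.8°: sec²(16.8°) = 1/0.9573² = 1.091.
Ratio = 2.748/1.091 = cos²(16.8°)/cos²(52.9°) ≈ 2.52.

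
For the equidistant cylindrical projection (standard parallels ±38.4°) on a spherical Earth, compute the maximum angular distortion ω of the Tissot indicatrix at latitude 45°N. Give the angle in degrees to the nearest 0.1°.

With standard parallel φ₀ = 38.4°, the equirectangular projection gives x = Rλ cos φ₀, y = Rφ, so h = 1 and k = cos 38.4° / cos φ.
At 45°: h = 1.000, k = 1.108; principal scales a = 1.108, b = 1.000.
sin(ω/2) = (a − b)/(a + b) = 0.1083/2.108 = 0.05137, so ω = 2 arcsin(0.05137) ≈ 5.9°.

5.9°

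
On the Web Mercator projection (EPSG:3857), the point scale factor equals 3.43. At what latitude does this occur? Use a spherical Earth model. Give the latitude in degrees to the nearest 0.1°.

Mercator scale is k = sec φ = 1/cos φ.
1/cos φ = 3.43  ⇒  cos φ = 0.2915  ⇒  φ = arccos(0.2915) ≈ 73.0°.

73.0°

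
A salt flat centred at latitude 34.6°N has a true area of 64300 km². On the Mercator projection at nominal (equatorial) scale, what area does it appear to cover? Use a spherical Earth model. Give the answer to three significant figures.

The Mercator projection is conformal; its linear scale factor is the same in every direction and equals sec φ = 1/cos φ.
Areal scale = k² = sec²φ = 1/cos²(34.6°) = 1/0.8231² = 1.476.
Apparent area = 64300 × 1.476 ≈ 94900 km².

94900 km²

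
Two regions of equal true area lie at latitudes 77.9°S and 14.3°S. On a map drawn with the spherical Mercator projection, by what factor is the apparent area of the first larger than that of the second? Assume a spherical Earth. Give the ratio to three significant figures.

21.4

Mercator areal scale is sec²φ.
At 77.9°: sec²(77.9°) = 1/0.2096² = 22.76.
At 14.3°: sec²(14.3°) = 1/0.9690² = 1.065.
Ratio = 22.76/1.065 = cos²(14.3°)/cos²(77.9°) ≈ 21.4.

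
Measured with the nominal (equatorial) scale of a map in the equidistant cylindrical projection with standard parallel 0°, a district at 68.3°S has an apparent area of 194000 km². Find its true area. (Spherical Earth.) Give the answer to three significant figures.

For the equirectangular projection with φ₀ = 0 (plate carrée), h = 1 along meridians and k = sec φ along parallels.
Areal scale = h·k = 1 × sec φ; at 68.3°, h = 1.000, k = 2.705, so h·k = 2.705.
True area = apparent / (areal scale) = 194000 / 2.705 ≈ 71700 km².

71700 km²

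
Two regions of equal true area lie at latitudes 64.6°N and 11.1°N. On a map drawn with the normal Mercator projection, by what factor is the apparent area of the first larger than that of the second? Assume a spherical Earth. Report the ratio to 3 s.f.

5.23

Mercator areal scale is sec²φ.
At 64.6°: sec²(64.6°) = 1/0.4289² = 5.435.
At 11.1°: sec²(11.1°) = 1/0.9813² = 1.038.
Ratio = 5.435/1.038 = cos²(11.1°)/cos²(64.6°) ≈ 5.23.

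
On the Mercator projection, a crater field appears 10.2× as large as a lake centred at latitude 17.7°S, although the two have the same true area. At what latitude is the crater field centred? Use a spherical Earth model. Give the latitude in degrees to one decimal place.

On Mercator, (apparent₁)/(apparent₂) = sec²φ₁ / sec²φ₂ when true areas are equal.
cos²φ₂ / cos²φ₁ = 10.2  ⇒  cos φ₁ = cos 17.7° / √10.2 = 0.9527/3.194 = 0.2983.
φ₁ = arccos(0.2983) ≈ 72.6°.

72.6°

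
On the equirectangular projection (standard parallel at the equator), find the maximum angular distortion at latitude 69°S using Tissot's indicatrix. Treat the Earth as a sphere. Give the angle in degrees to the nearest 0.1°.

56.4°

For the equirectangular projection with φ₀ = 0 (plate carrée), h = 1 along meridians and k = sec φ along parallels.
At 69°: h = 1.000, k = 2.790; principal scales a = 2.790, b = 1.000.
sin(ω/2) = (a − b)/(a + b) = 1.790/3.790 = 0.4724, so ω = 2 arcsin(0.4724) ≈ 56.4°.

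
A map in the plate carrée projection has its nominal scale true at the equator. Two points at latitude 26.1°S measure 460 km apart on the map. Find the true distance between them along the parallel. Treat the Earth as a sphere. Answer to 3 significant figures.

In the plate carrée (x = Rλ, y = Rφ), meridians are true-scale (h = 1) and parallels are stretched by k = sec φ.
Along the parallel at 26.1°, map distances are exaggerated by k = sec 26.1° = 1.114.
True distance = 460 / 1.114 = 460 × cos 26.1° ≈ 413 km.

413 km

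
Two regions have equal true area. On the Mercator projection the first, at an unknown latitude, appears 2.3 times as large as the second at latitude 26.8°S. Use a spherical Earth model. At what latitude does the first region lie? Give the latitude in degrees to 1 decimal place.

For equal true areas on Mercator, apparent areas scale as sec²φ, so the ratio is cos²φ₂ / cos²φ₁.
cos²φ₂ / cos²φ₁ = 2.3  ⇒  cos φ₁ = cos 26.8° / √2.3 = 0.8926/1.517 = 0.5886.
φ₁ = arccos(0.5886) ≈ 53.9°.

53.9°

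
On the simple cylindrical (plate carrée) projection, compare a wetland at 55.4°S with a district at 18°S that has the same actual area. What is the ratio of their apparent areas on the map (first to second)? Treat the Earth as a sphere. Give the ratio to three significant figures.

1.67

Plate carrée maps x = Rλ, y = Rφ. The meridian scale is h = 1 and the parallel scale is k = 1/cos φ = sec φ.
Areal scale at 55.4°: h·k = 1.000 × 1.761 = 1.761.
Areal scale at 18°: h·k = 1.000 × 1.051 = 1.051.
Ratio = 1.761/1.051 ≈ 1.67.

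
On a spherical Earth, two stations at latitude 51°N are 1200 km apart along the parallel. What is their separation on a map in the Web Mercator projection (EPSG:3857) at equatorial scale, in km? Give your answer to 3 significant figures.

1910 km

The Mercator projection is conformal; its linear scale factor is the same in every direction and equals sec φ = 1/cos φ.
Along the parallel, k = sec 51° = 1/0.6293 = 1.589.
Map distance = 1200 × 1.589 ≈ 1910 km.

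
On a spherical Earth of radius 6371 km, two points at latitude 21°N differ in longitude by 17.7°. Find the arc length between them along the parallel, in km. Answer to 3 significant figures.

Arc length along a parallel = R cos φ · Δλ (with Δλ in radians).
= 6371 × cos 21° × (17.7° × π/180) = 6371 × 0.9336 × 0.3089 ≈ 1840 km.

1840 km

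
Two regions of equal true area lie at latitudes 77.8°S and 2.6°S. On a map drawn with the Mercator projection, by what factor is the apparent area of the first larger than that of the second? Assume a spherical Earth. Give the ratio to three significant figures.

22.3

On Mercator, area is exaggerated by sec²φ = 1/cos²φ.
At 77.8°: sec²(77.8°) = 1/0.2113² = 22.39.
At 2.6°: sec²(2.6°) = 1/0.9990² = 1.002.
Ratio = 22.39/1.002 = cos²(2.6°)/cos²(77.8°) ≈ 22.3.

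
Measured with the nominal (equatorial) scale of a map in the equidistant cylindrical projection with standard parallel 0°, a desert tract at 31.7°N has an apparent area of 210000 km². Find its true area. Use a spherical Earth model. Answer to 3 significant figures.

179000 km²

Plate carrée maps x = Rλ, y = Rφ. The meridian scale is h = 1 and the parallel scale is k = 1/cos φ = sec φ.
Areal scale = h·k = 1 × sec φ; at 31.7°, h = 1.000, k = 1.175, so h·k = 1.175.
True area = apparent / (areal scale) = 210000 / 1.175 ≈ 179000 km².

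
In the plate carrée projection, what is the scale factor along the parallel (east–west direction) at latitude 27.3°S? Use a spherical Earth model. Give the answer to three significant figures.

1.13

For the equirectangular projection with φ₀ = 0 (plate carrée), h = 1 along meridians and k = sec φ along parallels.
k = 1/cos 27.3° = 1/0.8886 = 1.125.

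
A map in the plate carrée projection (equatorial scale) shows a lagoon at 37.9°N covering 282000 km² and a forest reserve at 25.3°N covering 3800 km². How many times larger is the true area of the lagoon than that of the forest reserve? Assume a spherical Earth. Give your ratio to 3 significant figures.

On the plate carrée, areal scale = h·k = 1 × sec φ, so true area = apparent × cos φ.
True area of lagoon: 282000 × cos(37.9°) = 282000 × 0.7891 = 222500 km².
True area of forest reserve: 3800 × cos(25.3°) = 3800 × 0.9041 = 3436 km².
Ratio = 222500 / 3436 ≈ 64.8.

64.8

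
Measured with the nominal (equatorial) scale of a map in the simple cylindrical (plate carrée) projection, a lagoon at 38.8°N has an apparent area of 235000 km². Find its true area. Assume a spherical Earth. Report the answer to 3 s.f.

183000 km²

In the plate carrée (x = Rλ, y = Rφ), meridians are true-scale (h = 1) and parallels are stretched by k = sec φ.
Areal scale = h·k = 1 × sec φ; at 38.8°, h = 1.000, k = 1.283, so h·k = 1.283.
True area = apparent / (areal scale) = 235000 / 1.283 ≈ 183000 km².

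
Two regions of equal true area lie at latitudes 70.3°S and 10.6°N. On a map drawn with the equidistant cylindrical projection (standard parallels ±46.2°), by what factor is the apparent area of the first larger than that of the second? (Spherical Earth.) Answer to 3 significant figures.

With standard parallel φ₀ = 46.2°, the equirectangular projection gives x = Rλ cos φ₀, y = Rφ, so h = 1 and k = cos 46.2° / cos φ.
Areal scale at 70.3°: h·k = 1.000 × 2.053 = 2.053.
Areal scale at 10.6°: h·k = 1.000 × 0.7042 = 0.7042.
Ratio = 2.053/0.7042 ≈ 2.92.

2.92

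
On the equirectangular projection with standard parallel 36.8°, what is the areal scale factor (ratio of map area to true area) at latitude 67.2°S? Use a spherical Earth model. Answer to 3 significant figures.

In the equirectangular projection with standard parallel φ₀ = 36.8° (x = Rλ cos φ₀, y = Rφ), meridians are true-scale (h = 1) and the parallel scale is k = cos φ₀ / cos φ.
Areal scale = h·k = 1 × cos φ₀ / cos φ; at 67.2°, h = 1.000, k = 2.066, so h·k = 2.066.

2.07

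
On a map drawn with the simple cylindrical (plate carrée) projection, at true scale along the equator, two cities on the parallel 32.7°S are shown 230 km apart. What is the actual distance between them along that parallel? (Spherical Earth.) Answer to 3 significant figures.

Plate carrée maps x = Rλ, y = Rφ. The meridian scale is h = 1 and the parallel scale is k = 1/cos φ = sec φ.
Along the parallel at 32.7°, map distances are exaggerated by k = sec 32.7° = 1.188.
True distance = 230 / 1.188 = 230 × cos 32.7° ≈ 194 km.

194 km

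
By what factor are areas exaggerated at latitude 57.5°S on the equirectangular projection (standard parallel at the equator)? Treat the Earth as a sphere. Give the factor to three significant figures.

1.86

In the plate carrée (x = Rλ, y = Rφ), meridians are true-scale (h = 1) and parallels are stretched by k = sec φ.
Areal scale = h·k = 1 × sec φ; at 57.5°, h = 1.000, k = 1.861, so h·k = 1.861.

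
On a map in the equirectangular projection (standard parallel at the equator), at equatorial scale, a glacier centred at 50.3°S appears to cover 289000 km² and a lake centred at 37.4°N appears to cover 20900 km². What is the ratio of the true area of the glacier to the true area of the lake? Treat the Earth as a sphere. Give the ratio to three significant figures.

On the plate carrée, areal scale = h·k = 1 × sec φ, so true area = apparent × cos φ.
True area of glacier: 289000 × cos(50.3°) = 289000 × 0.6388 = 184600 km².
True area of lake: 20900 × cos(37.4°) = 20900 × 0.7944 = 16600 km².
Ratio = 184600 / 16600 ≈ 11.1.

11.1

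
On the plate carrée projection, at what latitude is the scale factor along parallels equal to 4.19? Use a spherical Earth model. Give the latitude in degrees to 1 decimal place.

Plate carrée: h = 1, k = sec φ along parallels.
sec φ = 4.19  ⇒  cos φ = 0.2387  ⇒  φ ≈ 76.2°.

76.2°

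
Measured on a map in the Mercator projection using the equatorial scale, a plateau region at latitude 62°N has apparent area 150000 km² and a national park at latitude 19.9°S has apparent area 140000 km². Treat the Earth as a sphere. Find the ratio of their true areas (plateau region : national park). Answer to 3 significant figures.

On Mercator the areal scale is sec²φ, so true area = apparent × cos²φ.
True area of plateau region: 150000 × cos²(62°) = 150000 × 0.2204 = 33060 km².
True area of national park: 140000 × cos²(19.9°) = 140000 × 0.8841 = 123800 km².
Ratio = 33060 / 123800 ≈ 0.267.

0.267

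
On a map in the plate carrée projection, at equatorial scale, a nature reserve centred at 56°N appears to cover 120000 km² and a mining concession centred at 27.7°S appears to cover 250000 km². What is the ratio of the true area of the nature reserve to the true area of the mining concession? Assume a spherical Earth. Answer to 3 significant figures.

On the plate carrée, areal scale = h·k = 1 × sec φ, so true area = apparent × cos φ.
True area of nature reserve: 120000 × cos(56°) = 120000 × 0.5592 = 67100 km².
True area of mining concession: 250000 × cos(27.7°) = 250000 × 0.8854 = 221300 km².
Ratio = 67100 / 221300 ≈ 0.303.

0.303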